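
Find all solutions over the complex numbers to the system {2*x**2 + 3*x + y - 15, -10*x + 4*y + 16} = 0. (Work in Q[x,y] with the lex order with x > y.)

Compute a lex Gröbner basis by Buchberger's algorithm.
f_1 = 2*x**2 + 3*x + y - 15, LT = x**2.
f_2 = -10*x + 4*y + 16, LT = x.

S(f_1,f_2): lcm = x**2. S = 2/5*x*y + 31/10*x + 1/2*y - 15/2.
  leading term x*y: subtract (-1/25*y)·f_2 from 2/5*x*y + 31/10*x + 1/2*y - 15/2 → 31/10*x + 4/25*y**2 + 57/50*y - 15/2
  leading term x: subtract (-31/100)·f_2 from 31/10*x + 4/25*y**2 + 57/50*y - 15/2 → 4/25*y**2 + 119/50*y - 127/50
  leading term y**2: no divisor's leading term divides it; move 4/25*y**2 to the remainder.
  leading term y: no divisor's leading term divides it; move 119/50*y to the remainder.
  leading term 1: no divisor's leading term divides it; move -127/50 to the remainder.
  remainder 4/25*y**2 + 119/50*y - 127/50 ≠ 0; add h_3 = 4/25*y**2 + 119/50*y - 127/50 to the basis.

The other S-polynomials (S(f_1,h_3), S(f_2,h_3)) all reduce to 0 modulo the current basis, so we have a Gröbner basis.
Inter-reduce: drop elements whose leading term is divisible by another's, tail-reduce, and make monic.
Reduced Gröbner basis: {x - 2/5*y - 8/5, y**2 + 119/8*y - 127/8}.

Since the basis is lex-ordered, y**2 + 119/8*y - 127/8 is univariate in y. Its roots are {-127/8, 1}. Back-substituting each root into the other basis elements fixes the other coordinates.
  y = -127/8: the earlier basis element becomes x + 19/4 = 0, giving x = -19/4 — point (-19/4, -127/8).
  y = 1: the earlier basis element becomes x - 2 = 0, giving x = 2 — point (2, 1).
Each listed point satisfies every original equation (direct substitution).

{(-19/4, -127/8), (2, 1)}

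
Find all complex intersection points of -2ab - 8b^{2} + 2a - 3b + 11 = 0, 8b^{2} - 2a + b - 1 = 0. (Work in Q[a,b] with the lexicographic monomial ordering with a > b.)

{(4, 1), (-13/4 + sqrt(239)*I/4, -9/16 - sqrt(239)*I/16), (-13/4 - sqrt(239)*I/4, -9/16 + sqrt(239)*I/16)}

Compute a lex Gröbner basis by Buchberger's algorithm.
f_1 = -2ab + 2a - 8b^{2} - 3b + 11, LT = ab.
f_2 = -2a + 8b^{2} + b - 1, LT = a.

S(f_1,f_2): lcm = ab. S = -a + 4b^{3} + \tfrac{9}{2}b^{2} + b - \tfrac{11}{2}.
  leading term a: subtract (\tfrac{1}{2})·f_2 from -a + 4b^{3} + \tfrac{9}{2}b^{2} + b - \tfrac{11}{2} → 4b^{3} + \tfrac{1}{2}b^{2} + \tfrac{1}{2}b - 5
  leading term b^{3}: no divisor's leading term divides it; move 4b^{3} to the remainder.
  leading term b^{2}: no divisor's leading term divides it; move \tfrac{1}{2}b^{2} to the remainder.
  leading term b: no divisor's leading term divides it; move \tfrac{1}{2}b to the remainder.
  leading term 1: no divisor's leading term divides it; move -5 to the remainder.
  remainder 4b^{3} + \tfrac{1}{2}b^{2} + \tfrac{1}{2}b - 5 ≠ 0; add h_3 = 4b^{3} + \tfrac{1}{2}b^{2} + \tfrac{1}{2}b - 5 to the basis.

The other S-polynomials (S(f_1,h_3), S(f_2,h_3)) all reduce to 0 modulo the current basis, so we have a Gröbner basis.
Inter-reduce: drop elements whose leading term is divisible by another's, tail-reduce, and make monic.
Reduced Gröbner basis: {a - 4b^{2} - \tfrac{1}{2}b + \tfrac{1}{2}, b^{3} + \tfrac{1}{8}b^{2} + \tfrac{1}{8}b - \tfrac{5}{4}}.

Elimination: the polynomial b^{3} + \tfrac{1}{8}b^{2} + \tfrac{1}{8}b - \tfrac{5}{4} lies in the elimination ideal for b, so b ∈ {1, -9/16 - sqrt(239)*I/16, -9/16 + sqrt(239)*I/16}. For each such b, the remaining basis elements (now univariate) give the rest of the solution.
  b = 1: the earlier basis element becomes a - 4 = 0, giving a = 4 — point (4, 1).
  b = -9/16 - sqrt(239)*I/16: the earlier basis element becomes a + 13/4 - sqrt(239)*I/4 = 0, giving a = -13/4 + sqrt(239)*I/4 — point (-13/4 + sqrt(239)*I/4, -9/16 - sqrt(239)*I/16).
  b = -9/16 + sqrt(239)*I/16: the earlier basis element becomes a + 13/4 + sqrt(239)*I/4 = 0, giving a = -13/4 - sqrt(239)*I/4 — point (-13/4 - sqrt(239)*I/4, -9/16 + sqrt(239)*I/16).
Substituting each solution back into the original system confirms all equations vanish.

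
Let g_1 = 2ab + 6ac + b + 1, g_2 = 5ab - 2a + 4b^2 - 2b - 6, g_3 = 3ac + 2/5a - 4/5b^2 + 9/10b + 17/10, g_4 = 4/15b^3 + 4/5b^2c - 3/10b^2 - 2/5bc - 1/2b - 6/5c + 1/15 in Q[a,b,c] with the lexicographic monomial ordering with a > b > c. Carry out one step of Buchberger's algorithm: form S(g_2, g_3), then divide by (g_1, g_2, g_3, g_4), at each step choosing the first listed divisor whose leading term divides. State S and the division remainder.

S(g_2, g_3) = -2/15ab - 2/5ac + 4/15b^3 + 4/5b^2c - 3/10b^2 - 2/5bc - 17/30b - 6/5c; remainder on division = 0.

lcm(LM(g_2), LM(g_3)) = abc.
S = (lcm/LT(g_2))·g_2 − (lcm/LT(g_3))·g_3 = -2/15ab - 2/5ac + 4/15b^3 + 4/5b^2c - 3/10b^2 - 2/5bc - 17/30b - 6/5c.
Reduce S modulo (g_1, g_2, g_3, g_4) in that order:
  leading term ab: subtract (-1/15)·g_1 from -2/15ab - 2/5ac + 4/15b^3 + 4/5b^2c - 3/10b^2 - 2/5bc - 17/30b - 6/5c → 4/15b^3 + 4/5b^2c - 3/10b^2 - 2/5bc - 1/2b - 6/5c + 1/15
  leading term b^3: subtract (1)·g_4 from 4/15b^3 + 4/5b^2c - 3/10b^2 - 2/5bc - 1/2b - 6/5c + 1/15 → 0
The remainder is 0, so this S-polynomial contributes no new basis element.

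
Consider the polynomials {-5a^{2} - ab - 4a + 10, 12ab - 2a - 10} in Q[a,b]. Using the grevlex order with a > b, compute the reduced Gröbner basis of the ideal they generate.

Buchberger's algorithm terminates because the ascending chain of leading-term ideals stabilizes.

f_1 = -5a^{2} - ab - 4a + 10, LT = a^{2}.
f_2 = 12ab - 2a - 10, LT = ab.

S(f_1,f_2): lcm = a^{2}b. S = \tfrac{1}{5}ab^{2} + \tfrac{1}{6}a^{2} + \tfrac{4}{5}ab + \tfrac{5}{6}a - 2b.
  leading term ab^{2}: subtract (\tfrac{1}{60}b)·f_2 from \tfrac{1}{5}ab^{2} + \tfrac{1}{6}a^{2} + \tfrac{4}{5}ab + \tfrac{5}{6}a - 2b → \tfrac{1}{6}a^{2} + \tfrac{5}{6}ab + \tfrac{5}{6}a - \tfrac{11}{6}b
  leading term a^{2}: subtract (-\tfrac{1}{30})·f_1 from \tfrac{1}{6}a^{2} + \tfrac{5}{6}ab + \tfrac{5}{6}a - \tfrac{11}{6}b → \tfrac{4}{5}ab + \tfrac{7}{10}a - \tfrac{11}{6}b + \tfrac{1}{3}
  leading term ab: subtract (\tfrac{1}{15})·f_2 from \tfrac{4}{5}ab + \tfrac{7}{10}a - \tfrac{11}{6}b + \tfrac{1}{3} → \tfrac{5}{6}a - \tfrac{11}{6}b + 1
  leading term a: no divisor's leading term divides it; move \tfrac{5}{6}a to the remainder.
  leading term b: no divisor's leading term divides it; move -\tfrac{11}{6}b to the remainder.
  leading term 1: no divisor's leading term divides it; move 1 to the remainder.
  remainder \tfrac{5}{6}a - \tfrac{11}{6}b + 1 ≠ 0; add g_3 = \tfrac{5}{6}a - \tfrac{11}{6}b + 1 to the basis.

S(f_2,g_3): lcm = ab. S = \tfrac{11}{5}b^{2} - \tfrac{1}{6}a - \tfrac{6}{5}b - \tfrac{5}{6}.
  leading term b^{2}: no divisor's leading term divides it; move \tfrac{11}{5}b^{2} to the remainder.
  leading term a: subtract (-\tfrac{1}{5})·g_3 from -\tfrac{1}{6}a - \tfrac{6}{5}b - \tfrac{5}{6} → -\tfrac{47}{30}b - \tfrac{19}{30}
  leading term b: no divisor's leading term divides it; move -\tfrac{47}{30}b to the remainder.
  leading term 1: no divisor's leading term divides it; move -\tfrac{19}{30} to the remainder.
  remainder \tfrac{11}{5}b^{2} - \tfrac{47}{30}b - \tfrac{19}{30} ≠ 0; add g_4 = \tfrac{11}{5}b^{2} - \tfrac{47}{30}b - \tfrac{19}{30} to the basis.

The other S-polynomials (S(f_1,g_3), S(f_1,g_4), S(f_2,g_4), S(g_3,g_4)) all reduce to 0 modulo the current basis, so we have a Gröbner basis.
Inter-reduce: drop elements whose leading term is divisible by another's, tail-reduce, and make monic.

G = {b^{2} - \tfrac{47}{66}b - \tfrac{19}{66}, a - \tfrac{11}{5}b + \tfrac{6}{5}}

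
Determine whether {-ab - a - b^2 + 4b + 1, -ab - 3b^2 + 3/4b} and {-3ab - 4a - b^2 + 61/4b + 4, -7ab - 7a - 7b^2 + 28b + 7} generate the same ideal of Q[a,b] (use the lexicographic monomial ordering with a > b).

Since reduced Gröbner bases are canonical representatives of ideals under a given ordering, it suffices to compute and compare them.
Buchberger on the first generating set:
f_1 = -ab - a - b^2 + 4b + 1, LT = ab.
f_2 = -ab - 3b^2 + 3/4b, LT = ab.

S(f_1,f_2): lcm = ab. S = a - 2b^2 - 13/4b - 1.
  leading term a: no divisor's leading term divides it; move a to the remainder.
  leading term b^2: no divisor's leading term divides it; move -2b^2 to the remainder.
  leading term b: no divisor's leading term divides it; move -13/4b to the remainder.
  leading term 1: no divisor's leading term divides it; move -1 to the remainder.
  remainder a - 2b^2 - 13/4b - 1 ≠ 0; add g_3 = a - 2b^2 - 13/4b - 1 to the basis.

S(f_1,g_3): lcm = ab. S = a + 2b^3 + 17/4b^2 - 3b - 1.
  leading term a: subtract (1)·g_3 from a + 2b^3 + 17/4b^2 - 3b - 1 → 2b^3 + 25/4b^2 + 1/4b
  leading term b^3: no divisor's leading term divides it; move 2b^3 to the remainder.
  leading term b^2: no divisor's leading term divides it; move 25/4b^2 to the remainder.
  leading term b: no divisor's leading term divides it; move 1/4b to the remainder.
  remainder 2b^3 + 25/4b^2 + 1/4b ≠ 0; add g_4 = 2b^3 + 25/4b^2 + 1/4b to the basis.

The other S-polynomials (S(f_2,g_3), S(f_1,g_4), S(f_2,g_4), S(g_3,g_4)) all reduce to 0 modulo the current basis, so we have a Gröbner basis.
Inter-reduce: drop elements whose leading term is divisible by another's, tail-reduce, and make monic.
Reduced Gröbner basis: {a - 2b^2 - 13/4b - 1, b^3 + 25/8b^2 + 1/8b}.

Buchberger on the second generating set:
h_1 = -3ab - 4a - b^2 + 61/4b + 4, LT = ab.
h_2 = -7ab - 7a - 7b^2 + 28b + 7, LT = ab.

S(h_1,h_2): lcm = ab. S = 1/3a - 2/3b^2 - 13/12b - 1/3.
  leading term a: no divisor's leading term divides it; move 1/3a to the remainder.
  leading term b^2: no divisor's leading term divides it; move -2/3b^2 to the remainder.
  leading term b: no divisor's leading term divides it; move -13/12b to the remainder.
  leading term 1: no divisor's leading term divides it; move -1/3 to the remainder.
  remainder 1/3a - 2/3b^2 - 13/12b - 1/3 ≠ 0; add k_3 = 1/3a - 2/3b^2 - 13/12b - 1/3 to the basis.

S(h_1,k_3): lcm = ab. S = 4/3a + 2b^3 + 43/12b^2 - 49/12b - 4/3.
  leading term a: subtract (4)·k_3 from 4/3a + 2b^3 + 43/12b^2 - 49/12b - 4/3 → 2b^3 + 25/4b^2 + 1/4b
  leading term b^3: no divisor's leading term divides it; move 2b^3 to the remainder.
  leading term b^2: no divisor's leading term divides it; move 25/4b^2 to the remainder.
  leading term b: no divisor's leading term divides it; move 1/4b to the remainder.
  remainder 2b^3 + 25/4b^2 + 1/4b ≠ 0; add k_4 = 2b^3 + 25/4b^2 + 1/4b to the basis.

The other S-polynomials (S(h_2,k_3), S(h_1,k_4), S(h_2,k_4), S(k_3,k_4)) all reduce to 0 modulo the current basis, so we have a Gröbner basis.
Inter-reduce: drop elements whose leading term is divisible by another's, tail-reduce, and make monic.
Reduced Gröbner basis: {a - 2b^2 - 13/4b - 1, b^3 + 25/8b^2 + 1/8b}.

Same reduced basis, so the two generating sets span the same ideal.

Yes, the ideals are equal.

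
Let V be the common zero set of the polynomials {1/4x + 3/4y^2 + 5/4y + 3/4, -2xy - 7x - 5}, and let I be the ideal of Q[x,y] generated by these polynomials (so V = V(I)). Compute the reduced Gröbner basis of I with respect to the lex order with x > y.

The reduced Gröbner basis is the canonical form of the ideal for this ordering.

f_1 = 1/4x + 3/4y^2 + 5/4y + 3/4, LT = x.
f_2 = -2xy - 7x - 5, LT = xy.

S(f_1,f_2): lcm = xy. S = -7/2x + 3y^3 + 5y^2 + 3y - 5/2.
  leading term x: subtract (-14)·f_1 from -7/2x + 3y^3 + 5y^2 + 3y - 5/2 → 3y^3 + 31/2y^2 + 41/2y + 8
  leading term y^3: no divisor's leading term divides it; move 3y^3 to the remainder.
  leading term y^2: no divisor's leading term divides it; move 31/2y^2 to the remainder.
  leading term y: no divisor's leading term divides it; move 41/2y to the remainder.
  leading term 1: no divisor's leading term divides it; move 8 to the remainder.
  remainder 3y^3 + 31/2y^2 + 41/2y + 8 ≠ 0; add g_3 = 3y^3 + 31/2y^2 + 41/2y + 8 to the basis.

The other S-polynomials (S(f_1,g_3), S(f_2,g_3)) all reduce to 0 modulo the current basis, so we have a Gröbner basis.
Inter-reduce: drop elements whose leading term is divisible by another's, tail-reduce, and make monic.

G = {x + 3y^2 + 5y + 3, y^3 + 31/6y^2 + 41/6y + 8/3}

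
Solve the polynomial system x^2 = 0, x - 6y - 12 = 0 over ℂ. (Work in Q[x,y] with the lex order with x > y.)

{(0, -2)}

Compute a lex Gröbner basis by Buchberger's algorithm.
f_1 = x^2, LT = x^2.
f_2 = x - 6y - 12, LT = x.

S(f_1,f_2): lcm = x^2. S = 6xy + 12x.
  leading term xy: subtract (6y)·f_2 from 6xy + 12x → 12x + 36y^2 + 72y
  leading term x: subtract (12)·f_2 from 12x + 36y^2 + 72y → 36y^2 + 144y + 144
  leading term y^2: no divisor's leading term divides it; move 36y^2 to the remainder.
  leading term y: no divisor's leading term divides it; move 144y to the remainder.
  leading term 1: no divisor's leading term divides it; move 144 to the remainder.
  remainder 36y^2 + 144y + 144 ≠ 0; add h_3 = 36y^2 + 144y + 144 to the basis.

The other S-polynomials (S(f_1,h_3), S(f_2,h_3)) all reduce to 0 modulo the current basis, so we have a Gröbner basis.
Inter-reduce: drop elements whose leading term is divisible by another's, tail-reduce, and make monic.
Reduced Gröbner basis: {x - 6y - 12, y^2 + 4y + 4}.

Since the basis is lex-ordered, y^2 + 4y + 4 is univariate in y. Its roots are {-2}. Back-substituting each root into the other basis elements fixes the other coordinates.
  y = -2: the earlier basis element becomes x = 0, giving x = 0 — point (0, -2).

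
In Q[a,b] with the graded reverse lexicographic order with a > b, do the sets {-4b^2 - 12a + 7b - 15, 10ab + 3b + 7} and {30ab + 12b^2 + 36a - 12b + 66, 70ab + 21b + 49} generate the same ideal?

Yes, the ideals are equal.

Equality of ideals is decidable: compute both reduced Gröbner bases (unique for the ordering) and check whether they agree.
Buchberger on the first generating set:
f_1 = -4b^2 - 12a + 7b - 15, LT = b^2.
f_2 = 10ab + 3b + 7, LT = ab.

S(f_1,f_2): lcm = ab^2. S = 3a^2 - 7/4ab - 3/10b^2 + 15/4a - 7/10b.
  leading term a^2: no divisor's leading term divides it; move 3a^2 to the remainder.
  leading term ab: subtract (-7/40)·f_2 from -7/4ab - 3/10b^2 + 15/4a - 7/10b → -3/10b^2 + 15/4a - 7/40b + 49/40
  leading term b^2: subtract (3/40)·f_1 from -3/10b^2 + 15/4a - 7/40b + 49/40 → 93/20a - 7/10b + 47/20
  leading term a: no divisor's leading term divides it; move 93/20a to the remainder.
  leading term b: no divisor's leading term divides it; move -7/10b to the remainder.
  leading term 1: no divisor's leading term divides it; move 47/20 to the remainder.
  remainder 3a^2 + 93/20a - 7/10b + 47/20 ≠ 0; add g_3 = 3a^2 + 93/20a - 7/10b + 47/20 to the basis.

The other S-polynomials (S(f_1,g_3), S(f_2,g_3)) all reduce to 0 modulo the current basis, so we have a Gröbner basis.
Inter-reduce: drop elements whose leading term is divisible by another's, tail-reduce, and make monic.
Reduced Gröbner basis: {a^2 + 31/20a - 7/30b + 47/60, ab + 3/10b + 7/10, b^2 + 3a - 7/4b + 15/4}.

Buchberger on the second generating set:
h_1 = 30ab + 12b^2 + 36a - 12b + 66, LT = ab.
h_2 = 70ab + 21b + 49, LT = ab.

S(h_1,h_2): lcm = ab. S = 2/5b^2 + 6/5a - 7/10b + 3/2.
  leading term b^2: no divisor's leading term divides it; move 2/5b^2 to the remainder.
  leading term a: no divisor's leading term divides it; move 6/5a to the remainder.
  leading term b: no divisor's leading term divides it; move -7/10b to the remainder.
  leading term 1: no divisor's leading term divides it; move 3/2 to the remainder.
  remainder 2/5b^2 + 6/5a - 7/10b + 3/2 ≠ 0; add k_3 = 2/5b^2 + 6/5a - 7/10b + 3/2 to the basis.

S(h_1,k_3): lcm = ab^2. S = 2/5b^3 - 3a^2 + 59/20ab - 2/5b^2 - 15/4a + 11/5b.
  leading term b^3: subtract (b)·k_3 from 2/5b^3 - 3a^2 + 59/20ab - 2/5b^2 - 15/4a + 11/5b → -3a^2 + 7/4ab + 3/10b^2 - 15/4a + 7/10b
  leading term a^2: no divisor's leading term divides it; move -3a^2 to the remainder.
  leading term ab: subtract (7/120)·h_1 from 7/4ab + 3/10b^2 - 15/4a + 7/10b → -2/5b^2 - 117/20a + 7/5b - 77/20
  leading term b^2: subtract (-1)·k_3 from -2/5b^2 - 117/20a + 7/5b - 77/20 → -93/20a + 7/10b - 47/20
  leading term a: no divisor's leading term divides it; move -93/20a to the remainder.
  leading term b: no divisor's leading term divides it; move 7/10b to the remainder.
  leading term 1: no divisor's leading term divides it; move -47/20 to the remainder.
  remainder -3a^2 - 93/20a + 7/10b - 47/20 ≠ 0; add k_4 = -3a^2 - 93/20a + 7/10b - 47/20 to the basis.

The other S-polynomials (S(h_2,k_3), S(h_1,k_4), S(h_2,k_4), S(k_3,k_4)) all reduce to 0 modulo the current basis, so we have a Gröbner basis.
Inter-reduce: drop elements whose leading term is divisible by another's, tail-reduce, and make monic.
Reduced Gröbner basis: {a^2 + 31/20a - 7/30b + 47/60, ab + 3/10b + 7/10, b^2 + 3a - 7/4b + 15/4}.

These coincide, so the ideals are equal.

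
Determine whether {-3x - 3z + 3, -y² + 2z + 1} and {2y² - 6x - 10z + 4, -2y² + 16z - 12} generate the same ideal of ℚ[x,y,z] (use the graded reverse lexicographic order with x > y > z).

No, the ideals differ.

Two ideals are equal iff their reduced Gröbner bases coincide (the reduced basis is unique for a fixed ordering).
Buchberger on the first generating set:
f_1 = -3x - 3z + 3, LT = x.
f_2 = -y² + 2z + 1, LT = y².

The S-polynomials (S(f_1,f_2)) all reduce to 0 modulo the current basis, so we have a Gröbner basis.
Inter-reduce: drop elements whose leading term is divisible by another's, tail-reduce, and make monic.
Reduced Gröbner basis: {y² - 2z - 1, x + z - 1}.

Buchberger on the second generating set:
h_1 = 2y² - 6x - 10z + 4, LT = y².
h_2 = -2y² + 16z - 12, LT = y².

S(h_1,h_2): lcm = y². S = -3x + 3z - 4.
  reduce S modulo (h_1, h_2):
  remainder -3x + 3z - 4 ≠ 0; add k_3 = -3x + 3z - 4 to the basis.

The other S-polynomials (S(h_1,k_3), S(h_2,k_3)) all reduce to 0 modulo the current basis, so we have a Gröbner basis.
Inter-reduce: drop elements whose leading term is divisible by another's, tail-reduce, and make monic.
Reduced Gröbner basis: {y² - 8z + 6, x - z + 4/3}.

Since the reduced bases disagree, the two ideals are not the same.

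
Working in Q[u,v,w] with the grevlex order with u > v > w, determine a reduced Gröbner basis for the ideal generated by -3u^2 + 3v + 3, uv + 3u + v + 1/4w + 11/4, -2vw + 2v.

G = {w^3 + 21w^2 - 45w + 23, u^2 - v - 1, uv + 3u + v + 1/4w + 11/4, v^2 - 1/48w^2 + 3v - 11/24w + 23/48, uw + 1/12w^2 - u + 5/6w - 11/12, vw - v}

f_1 = -3u^2 + 3v + 3, LT = u^2.
f_2 = uv + 3u + v + 1/4w + 11/4, LT = uv.
f_3 = -2vw + 2v, LT = vw.

S(f_1,f_2): lcm = u^2v. S = -3u^2 - uv - v^2 - 1/4uw - 11/4u - v.
  reduce S modulo (f_1, f_2, f_3):
  remainder -v^2 - 1/4uw + 1/4u - 3v + 1/4w - 1/4 ≠ 0; add g_4 = -v^2 - 1/4uw + 1/4u - 3v + 1/4w - 1/4 to the basis.

S(f_2,f_3): lcm = uvw. S = uv + 3uw + vw + 1/4w^2 + 11/4w.
  reduce S modulo (f_1, f_2, f_3, g_4):
  remainder 3uw + 1/4w^2 - 3u + 5/2w - 11/4 ≠ 0; add g_5 = 3uw + 1/4w^2 - 3u + 5/2w - 11/4 to the basis.

S(f_3,g_4): lcm = v^2w. S = -1/4uw^2 - v^2 + 1/4uw - 3vw + 1/4w^2 - 1/4w.
  reduce S modulo (f_1, f_2, f_3, g_4, g_5):
  remainder 1/48w^3 + 7/16w^2 - 15/16w + 23/48 ≠ 0; add g_6 = 1/48w^3 + 7/16w^2 - 15/16w + 23/48 to the basis.

The other S-polynomials (S(f_1,f_3), S(f_1,g_4), S(f_2,g_4), S(f_1,g_5), S(f_2,g_5), S(f_3,g_5), S(g_4,g_5), S(f_1,g_6), S(f_2,g_6), S(f_3,g_6), S(g_4,g_6), S(g_5,g_6)) all reduce to 0 modulo the current basis, so we have a Gröbner basis.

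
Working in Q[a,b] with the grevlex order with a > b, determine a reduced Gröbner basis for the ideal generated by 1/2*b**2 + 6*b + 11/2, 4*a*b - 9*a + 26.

G = {b**2 + 12*b + 11, a - 8/53*b - 114/53}

f_1 = 1/2*b**2 + 6*b + 11/2, LT = b**2.
f_2 = 4*a*b - 9*a + 26, LT = a*b.

S(f_1,f_2): lcm = a*b**2. S = 57/4*a*b + 11*a - 13/2*b.
  reduce S modulo (f_1, f_2):
  remainder 689/16*a - 13/2*b - 741/8 ≠ 0; add g_3 = 689/16*a - 13/2*b - 741/8 to the basis.

The other S-polynomials (S(f_1,g_3), S(f_2,g_3)) all reduce to 0 modulo the current basis, so we have a Gröbner basis.
Inter-reduce: drop elements whose leading term is divisible by another's, tail-reduce, and make monic.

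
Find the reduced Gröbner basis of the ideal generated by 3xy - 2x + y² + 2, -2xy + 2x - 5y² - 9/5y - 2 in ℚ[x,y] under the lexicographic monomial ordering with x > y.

Buchberger's algorithm terminates because the ascending chain of leading-term ideals stabilizes.

f_1 = 3xy - 2x + y² + 2, LT = xy.
f_2 = -2xy + 2x - 5y² - 9/5y - 2, LT = xy.

S(f_1,f_2): lcm = xy. S = ⅓x - 13/6y² - 9/10y - ⅓.
  leading term x: no divisor's leading term divides it; move ⅓x to the remainder.
  leading term y²: no divisor's leading term divides it; move -13/6y² to the remainder.
  leading term y: no divisor's leading term divides it; move -9/10y to the remainder.
  leading term 1: no divisor's leading term divides it; move -⅓ to the remainder.
  remainder ⅓x - 13/6y² - 9/10y - ⅓ ≠ 0; add g_3 = ⅓x - 13/6y² - 9/10y - ⅓ to the basis.

S(f_1,g_3): lcm = xy. S = -⅔x + 13/2y³ + 91/30y² + y + ⅔.
  leading term x: subtract (-2)·g_3 from -⅔x + 13/2y³ + 91/30y² + y + ⅔ → 13/2y³ - 13/10y² - ⅘y
  leading term y³: no divisor's leading term divides it; move 13/2y³ to the remainder.
  leading term y²: no divisor's leading term divides it; move -13/10y² to the remainder.
  leading term y: no divisor's leading term divides it; move -⅘y to the remainder.
  remainder 13/2y³ - 13/10y² - ⅘y ≠ 0; add g_4 = 13/2y³ - 13/10y² - ⅘y to the basis.

The other S-polynomials (S(f_2,g_3), S(f_1,g_4), S(f_2,g_4), S(g_3,g_4)) all reduce to 0 modulo the current basis, so we have a Gröbner basis.
Inter-reduce: drop elements whose leading term is divisible by another's, tail-reduce, and make monic.

G = {x - 13/2y² - 27/10y - 1, y³ - ⅕y² - 8/65y}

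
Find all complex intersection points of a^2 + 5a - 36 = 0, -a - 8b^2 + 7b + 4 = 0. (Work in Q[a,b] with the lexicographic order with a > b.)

Compute a lex Gröbner basis by Buchberger's algorithm.
f_1 = a^2 + 5a - 36, LT = a^2.
f_2 = -a - 8b^2 + 7b + 4, LT = a.

S(f_1,f_2): lcm = a^2. S = -8ab^2 + 7ab + 9a - 36.
  leading term ab^2: subtract (8b^2)·f_2 from -8ab^2 + 7ab + 9a - 36 → 7ab + 9a + 64b^4 - 56b^3 - 32b^2 - 36
  leading term ab: subtract (-7b)·f_2 from 7ab + 9a + 64b^4 - 56b^3 - 32b^2 - 36 → 9a + 64b^4 - 112b^3 + 17b^2 + 28b - 36
  leading term a: subtract (-9)·f_2 from 9a + 64b^4 - 112b^3 + 17b^2 + 28b - 36 → 64b^4 - 112b^3 - 55b^2 + 91b
  leading term b^4: no divisor's leading term divides it; move 64b^4 to the remainder.
  leading term b^3: no divisor's leading term divides it; move -112b^3 to the remainder.
  leading term b^2: no divisor's leading term divides it; move -55b^2 to the remainder.
  leading term b: no divisor's leading term divides it; move 91b to the remainder.
  remainder 64b^4 - 112b^3 - 55b^2 + 91b ≠ 0; add h_3 = 64b^4 - 112b^3 - 55b^2 + 91b to the basis.

S(f_1,h_3): leading monomials are coprime, so the S-polynomial reduces to 0 (Buchberger's first criterion).
S(f_2,h_3): leading monomials are coprime, so the S-polynomial reduces to 0 (Buchberger's first criterion).
Every S-polynomial of the final basis reduces to 0, so we have a Gröbner basis.
Inter-reduce: drop elements whose leading term is divisible by another's, tail-reduce, and make monic.
Reduced Gröbner basis: {a + 8b^2 - 7b - 4, b^4 - 7/4b^3 - 55/64b^2 + 91/64b}.

From the last basis element, b^4 - 7/4b^3 - 55/64b^2 + 91/64b = 0, so b takes values in {0, 7/8, 7/16 - sqrt(465)/16, 7/16 + sqrt(465)/16}. Each choice, substituted upward through the basis, yields the corresponding point(s) of the solution set.
  b = 0: the earlier basis element becomes a - 4 = 0, giving a = 4 — point (4, 0).
  b = 7/8: the earlier basis element becomes a - 4 = 0, giving a = 4 — point (4, 7/8).
  b = 7/16 - sqrt(465)/16: the earlier basis element becomes a + 9 = 0, giving a = -9 — point (-9, 7/16 - sqrt(465)/16).
  b = 7/16 + sqrt(465)/16: the earlier basis element becomes a + 9 = 0, giving a = -9 — point (-9, 7/16 + sqrt(465)/16).
Substituting each solution back into the original system confirms all equations vanish.

{(4, 0), (4, 7/8), (-9, 7/16 - sqrt(465)/16), (-9, 7/16 + sqrt(465)/16)}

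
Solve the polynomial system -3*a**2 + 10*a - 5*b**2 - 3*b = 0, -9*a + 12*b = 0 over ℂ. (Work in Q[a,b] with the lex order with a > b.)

Compute a lex Gröbner basis by Buchberger's algorithm.
f_1 = -3*a**2 + 10*a - 5*b**2 - 3*b, LT = a**2.
f_2 = -9*a + 12*b, LT = a.

S(f_1,f_2): lcm = a**2. S = 4/3*a*b - 10/3*a + 5/3*b**2 + b.
  leading term a*b: subtract (-4/27*b)·f_2 from 4/3*a*b - 10/3*a + 5/3*b**2 + b → -10/3*a + 31/9*b**2 + b
  leading term a: subtract (10/27)·f_2 from -10/3*a + 31/9*b**2 + b → 31/9*b**2 - 31/9*b
  leading term b**2: no divisor's leading term divides it; move 31/9*b**2 to the remainder.
  leading term b: no divisor's leading term divides it; move -31/9*b to the remainder.
  remainder 31/9*b**2 - 31/9*b ≠ 0; add h_3 = 31/9*b**2 - 31/9*b to the basis.

S(f_1,h_3): leading monomials are coprime, so the S-polynomial reduces to 0 (Buchberger's first criterion).
S(f_2,h_3): leading monomials are coprime, so the S-polynomial reduces to 0 (Buchberger's first criterion).
Every S-polynomial of the final basis reduces to 0, so we have a Gröbner basis.
Inter-reduce: drop elements whose leading term is divisible by another's, tail-reduce, and make monic.
Reduced Gröbner basis: {a - 4/3*b, b**2 - b}.

A lex Gröbner basis eliminates variables successively. Here b**2 - b depends only on b, with roots {0, 1}; lifting each root through the earlier basis elements recovers the full solutions.
  b = 0: the earlier basis element becomes a = 0, giving a = 0 — point (0, 0).
  b = 1: the earlier basis element becomes a - 4/3 = 0, giving a = 4/3 — point (4/3, 1).
Check: every point annihilates each of the original generators.

{(0, 0), (4/3, 1)}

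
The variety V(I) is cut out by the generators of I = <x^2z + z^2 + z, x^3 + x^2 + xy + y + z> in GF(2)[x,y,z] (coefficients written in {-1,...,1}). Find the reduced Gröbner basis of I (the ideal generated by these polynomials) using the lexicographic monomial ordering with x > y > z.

f_1 = x^2z + z^2 + z, LT = x^2z.
f_2 = x^3 + x^2 + xy + y + z, LT = x^3.

S(f_1,f_2): lcm = x^3z. S = x^2z + xyz + xz^2 + xz + yz + z^2.
  reduce S modulo (f_1, f_2):
  remainder xyz + xz^2 + xz + yz + z ≠ 0; add g_3 = xyz + xz^2 + xz + yz + z to the basis.

S(f_1,g_3): lcm = x^2yz. S = x^2z^2 + x^2z + xyz + xz + yz^2 + yz.
  reduce S modulo (f_1, f_2, g_3):
  remainder xz^2 + yz^2 + z^3 ≠ 0; add g_4 = xz^2 + yz^2 + z^3 to the basis.

S(g_3,g_4): lcm = xyz^2. S = xz^3 + xz^2 + y^2z^2 + yz^3 + yz^2 + z^2.
  reduce S modulo (f_1, f_2, g_3, g_4):
  remainder y^2z^2 + z^4 + z^3 + z^2 ≠ 0; add g_5 = y^2z^2 + z^4 + z^3 + z^2 to the basis.

The other S-polynomials (S(f_2,g_3), S(f_1,g_4), S(f_2,g_4), S(f_1,g_5), S(f_2,g_5), S(g_3,g_5), S(g_4,g_5)) all reduce to 0 modulo the current basis, so we have a Gröbner basis.

G = {x^3 + x^2 + xy + y + z, x^2z + z^2 + z, xyz + xz + yz^2 + yz + z^3 + z, xz^2 + yz^2 + z^3, y^2z^2 + z^4 + z^3 + z^2}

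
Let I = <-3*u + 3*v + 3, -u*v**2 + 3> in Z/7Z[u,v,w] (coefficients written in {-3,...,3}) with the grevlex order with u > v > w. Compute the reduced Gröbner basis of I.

G = {v**3 + v**2 - 3, u - v - 1}

f_1 = -3*u + 3*v + 3, LT = u.
f_2 = -u*v**2 + 3, LT = u*v**2.

S(f_1,f_2): lcm = u*v**2. S = -v**3 - v**2 + 3.
  leading term v**3: no divisor's leading term divides it; move -v**3 to the remainder.
  leading term v**2: no divisor's leading term divides it; move -v**2 to the remainder.
  leading term 1: no divisor's leading term divides it; move 3 to the remainder.
  remainder -v**3 - v**2 + 3 ≠ 0; add g_3 = -v**3 - v**2 + 3 to the basis.

The other S-polynomials (S(f_1,g_3), S(f_2,g_3)) all reduce to 0 modulo the current basis, so we have a Gröbner basis.
Inter-reduce: drop elements whose leading term is divisible by another's, tail-reduce, and make monic.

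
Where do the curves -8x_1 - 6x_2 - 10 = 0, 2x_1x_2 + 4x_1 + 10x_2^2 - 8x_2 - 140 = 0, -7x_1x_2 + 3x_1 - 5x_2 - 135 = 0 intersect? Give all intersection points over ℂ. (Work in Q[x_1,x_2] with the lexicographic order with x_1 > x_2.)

Compute a lex Gröbner basis by Buchberger's algorithm.
f_1 = -8x_1 - 6x_2 - 10, LT = x_1.
f_2 = 2x_1x_2 + 4x_1 + 10x_2^2 - 8x_2 - 140, LT = x_1x_2.
f_3 = -7x_1x_2 + 3x_1 - 5x_2 - 135, LT = x_1x_2.

S(f_1,f_2): lcm = x_1x_2. S = -2x_1 - 17/4x_2^2 + 21/4x_2 + 70.
  leading term x_1: subtract (1/4)·f_1 from -2x_1 - 17/4x_2^2 + 21/4x_2 + 70 → -17/4x_2^2 + 27/4x_2 + 145/2
  leading term x_2^2: no divisor's leading term divides it; move -17/4x_2^2 to the remainder.
  leading term x_2: no divisor's leading term divides it; move 27/4x_2 to the remainder.
  leading term 1: no divisor's leading term divides it; move 145/2 to the remainder.
  remainder -17/4x_2^2 + 27/4x_2 + 145/2 ≠ 0; add h_4 = -17/4x_2^2 + 27/4x_2 + 145/2 to the basis.

S(f_1,f_3): lcm = x_1x_2. S = 3/7x_1 + 3/4x_2^2 + 15/28x_2 - 135/7.
  leading term x_1: subtract (-3/56)·f_1 from 3/7x_1 + 3/4x_2^2 + 15/28x_2 - 135/7 → 3/4x_2^2 + 3/14x_2 - 555/28
  leading term x_2^2: subtract (-3/17)·h_4 from 3/4x_2^2 + 3/14x_2 - 555/28 → 669/476x_2 - 3345/476
  leading term x_2: no divisor's leading term divides it; move 669/476x_2 to the remainder.
  leading term 1: no divisor's leading term divides it; move -3345/476 to the remainder.
  remainder 669/476x_2 - 3345/476 ≠ 0; add h_5 = 669/476x_2 - 3345/476 to the basis.

The other S-polynomials (S(f_2,f_3), S(f_1,h_4), S(f_2,h_4), S(f_3,h_4), S(f_1,h_5), S(f_2,h_5), S(f_3,h_5), S(h_4,h_5)) all reduce to 0 modulo the current basis, so we have a Gröbner basis.
Inter-reduce: drop elements whose leading term is divisible by another's, tail-reduce, and make monic.
Reduced Gröbner basis: {x_1 + 5, x_2 - 5}.

Elimination: the polynomial x_2 - 5 lies in the elimination ideal for x_2, so x_2 ∈ {5}. For each such x_2, the remaining basis elements (now univariate) give the rest of the solution.
  x_2 = 5: the earlier basis element becomes x_1 + 5 = 0, giving x_1 = -5 — point (-5, 5).

{(-5, 5)}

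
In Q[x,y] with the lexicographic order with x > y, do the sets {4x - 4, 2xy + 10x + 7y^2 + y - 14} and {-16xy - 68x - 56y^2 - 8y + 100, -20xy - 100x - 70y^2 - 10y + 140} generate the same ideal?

Since reduced Gröbner bases are canonical representatives of ideals under a given ordering, it suffices to compute and compare them.
Buchberger on the first generating set:
f_1 = 4x - 4, LT = x.
f_2 = 2xy + 10x + 7y^2 + y - 14, LT = xy.

S(f_1,f_2): lcm = xy. S = -5x - 7/2y^2 - 3/2y + 7.
  leading term x: subtract (-5/4)·f_1 from -5x - 7/2y^2 - 3/2y + 7 → -7/2y^2 - 3/2y + 2
  leading term y^2: no divisor's leading term divides it; move -7/2y^2 to the remainder.
  leading term y: no divisor's leading term divides it; move -3/2y to the remainder.
  leading term 1: no divisor's leading term divides it; move 2 to the remainder.
  remainder -7/2y^2 - 3/2y + 2 ≠ 0; add g_3 = -7/2y^2 - 3/2y + 2 to the basis.

The other S-polynomials (S(f_1,g_3), S(f_2,g_3)) all reduce to 0 modulo the current basis, so we have a Gröbner basis.
Inter-reduce: drop elements whose leading term is divisible by another's, tail-reduce, and make monic.
Reduced Gröbner basis: {x - 1, y^2 + 3/7y - 4/7}.

Buchberger on the second generating set:
h_1 = -16xy - 68x - 56y^2 - 8y + 100, LT = xy.
h_2 = -20xy - 100x - 70y^2 - 10y + 140, LT = xy.

S(h_1,h_2): lcm = xy. S = -3/4x + 3/4.
  leading term x: no divisor's leading term divides it; move -3/4x to the remainder.
  leading term 1: no divisor's leading term divides it; move 3/4 to the remainder.
  remainder -3/4x + 3/4 ≠ 0; add k_3 = -3/4x + 3/4 to the basis.

S(h_1,k_3): lcm = xy. S = 17/4x + 7/2y^2 + 3/2y - 25/4.
  leading term x: subtract (-17/3)·k_3 from 17/4x + 7/2y^2 + 3/2y - 25/4 → 7/2y^2 + 3/2y - 2
  leading term y^2: no divisor's leading term divides it; move 7/2y^2 to the remainder.
  leading term y: no divisor's leading term divides it; move 3/2y to the remainder.
  leading term 1: no divisor's leading term divides it; move -2 to the remainder.
  remainder 7/2y^2 + 3/2y - 2 ≠ 0; add k_4 = 7/2y^2 + 3/2y - 2 to the basis.

The other S-polynomials (S(h_2,k_3), S(h_1,k_4), S(h_2,k_4), S(k_3,k_4)) all reduce to 0 modulo the current basis, so we have a Gröbner basis.
Inter-reduce: drop elements whose leading term is divisible by another's, tail-reduce, and make monic.
Reduced Gröbner basis: {x - 1, y^2 + 3/7y - 4/7}.

These coincide, so the ideals are equal.

Yes, the ideals are equal.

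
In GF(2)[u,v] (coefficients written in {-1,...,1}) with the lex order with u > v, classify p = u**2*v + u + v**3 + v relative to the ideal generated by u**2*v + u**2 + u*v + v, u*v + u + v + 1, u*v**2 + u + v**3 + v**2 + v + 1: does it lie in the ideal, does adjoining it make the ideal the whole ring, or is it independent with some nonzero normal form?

u**2*v + u + v**3 + v lies in I (it reduces to 0).

First compute the reduced Gröbner basis of I by Buchberger's algorithm.
f_1 = u**2*v + u**2 + u*v + v, LT = u**2*v.
f_2 = u*v + u + v + 1, LT = u*v.
f_3 = u*v**2 + u + v**3 + v**2 + v + 1, LT = u*v**2.

S(f_1,f_2): lcm = u**2*v. S = u + v.
  leading term u: no divisor's leading term divides it; move u to the remainder.
  leading term v: no divisor's leading term divides it; move v to the remainder.
  remainder u + v ≠ 0; add h_4 = u + v to the basis.

S(f_1,f_3): lcm = u**2*v**2. S = u**2*v + u**2 + u*v**3 + u*v + u + v**2.
  leading term u**2*v: subtract (1)·f_1 from u**2*v + u**2 + u*v**3 + u*v + u + v**2 → u*v**3 + u + v**2 + v
  leading term u*v**3: subtract (v**2)·f_2 from u*v**3 + u + v**2 + v → u*v**2 + u + v**3 + v
  leading term u*v**2: subtract (v)·f_2 from u*v**2 + u + v**3 + v → u*v + u + v**3 + v**2
  leading term u*v: subtract (1)·f_2 from u*v + u + v**3 + v**2 → v**3 + v**2 + v + 1
  leading term v**3: no divisor's leading term divides it; move v**3 to the remainder.
  leading term v**2: no divisor's leading term divides it; move v**2 to the remainder.
  leading term v: no divisor's leading term divides it; move v to the remainder.
  leading term 1: no divisor's leading term divides it; move 1 to the remainder.
  remainder v**3 + v**2 + v + 1 ≠ 0; add h_5 = v**3 + v**2 + v + 1 to the basis.

S(f_2,f_3): lcm = u*v**2. S = u*v + u + v**3 + 1.
  leading term u*v: subtract (1)·f_2 from u*v + u + v**3 + 1 → v**3 + v
  leading term v**3: subtract (1)·h_5 from v**3 + v → v**2 + 1
  leading term v**2: no divisor's leading term divides it; move v**2 to the remainder.
  leading term 1: no divisor's leading term divides it; move 1 to the remainder.
  remainder v**2 + 1 ≠ 0; add h_6 = v**2 + 1 to the basis.

The other S-polynomials (S(f_1,h_4), S(f_2,h_4), S(f_3,h_4), S(f_1,h_5), S(f_2,h_5), S(f_3,h_5), S(h_4,h_5), S(f_1,h_6), S(f_2,h_6), S(f_3,h_6), S(h_4,h_6), S(h_5,h_6)) all reduce to 0 modulo the current basis, so we have a Gröbner basis.
Inter-reduce: drop elements whose leading term is divisible by another's, tail-reduce, and make monic.
Reduced Gröbner basis: {u + v, v**2 + 1}.
Label its elements g_1 = u + v, g_2 = v**2 + 1.

Reduce p = u**2*v + u + v**3 + v modulo G:
  leading term u**2*v: subtract (u*v)·g_1 from u**2*v + u + v**3 + v → u*v**2 + u + v**3 + v
  leading term u*v**2: subtract (v**2)·g_1 from u*v**2 + u + v**3 + v → u + v
  leading term u: subtract (1)·g_1 from u + v → 0
  normal form = 0.
Since the normal form is 0, p ∈ I.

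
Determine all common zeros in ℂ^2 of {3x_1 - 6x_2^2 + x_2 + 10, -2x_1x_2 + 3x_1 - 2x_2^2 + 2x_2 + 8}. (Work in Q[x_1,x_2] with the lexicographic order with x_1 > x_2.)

{(4, 2), (-2 - sqrt(61)/6, -5/12 + sqrt(61)/12), (-2 + sqrt(61)/6, -sqrt(61)/12 - 5/12)}

Compute a lex Gröbner basis by Buchberger's algorithm.
f_1 = 3x_1 - 6x_2^2 + x_2 + 10, LT = x_1.
f_2 = -2x_1x_2 + 3x_1 - 2x_2^2 + 2x_2 + 8, LT = x_1x_2.

S(f_1,f_2): lcm = x_1x_2. S = 3/2x_1 - 2x_2^3 - 2/3x_2^2 + 13/3x_2 + 4.
  leading term x_1: subtract (1/2)·f_1 from 3/2x_1 - 2x_2^3 - 2/3x_2^2 + 13/3x_2 + 4 → -2x_2^3 + 7/3x_2^2 + 23/6x_2 - 1
  leading term x_2^3: no divisor's leading term divides it; move -2x_2^3 to the remainder.
  leading term x_2^2: no divisor's leading term divides it; move 7/3x_2^2 to the remainder.
  leading term x_2: no divisor's leading term divides it; move 23/6x_2 to the remainder.
  leading term 1: no divisor's leading term divides it; move -1 to the remainder.
  remainder -2x_2^3 + 7/3x_2^2 + 23/6x_2 - 1 ≠ 0; add h_3 = -2x_2^3 + 7/3x_2^2 + 23/6x_2 - 1 to the basis.

S(f_1,h_3): leading monomials are coprime, so the S-polynomial reduces to 0 (Buchberger's first criterion).
S(f_2,h_3): lcm = x_1x_2^3. S = -1/3x_1x_2^2 + 23/12x_1x_2 - 1/2x_1 + x_2^4 - x_2^3 - 4x_2^2.
  leading term x_1x_2^2: subtract (-1/9x_2^2)·f_1 from -1/3x_1x_2^2 + 23/12x_1x_2 - 1/2x_1 + x_2^4 - x_2^3 - 4x_2^2 → 23/12x_1x_2 - 1/2x_1 + 1/3x_2^4 - 8/9x_2^3 - 26/9x_2^2
  leading term x_1x_2: subtract (23/36x_2)·f_1 from 23/12x_1x_2 - 1/2x_1 + 1/3x_2^4 - 8/9x_2^3 - 26/9x_2^2 → -1/2x_1 + 1/3x_2^4 + 53/18x_2^3 - 127/36x_2^2 - 115/18x_2
  leading term x_1: subtract (-1/6)·f_1 from -1/2x_1 + 1/3x_2^4 + 53/18x_2^3 - 127/36x_2^2 - 115/18x_2 → 1/3x_2^4 + 53/18x_2^3 - 163/36x_2^2 - 56/9x_2 + 5/3
  leading term x_2^4: subtract (-1/6x_2)·h_3 from 1/3x_2^4 + 53/18x_2^3 - 163/36x_2^2 - 56/9x_2 + 5/3 → 10/3x_2^3 - 35/9x_2^2 - 115/18x_2 + 5/3
  leading term x_2^3: subtract (-5/3)·h_3 from 10/3x_2^3 - 35/9x_2^2 - 115/18x_2 + 5/3 → 0
  remainder 0.

Every S-polynomial of the final basis reduces to 0, so we have a Gröbner basis.
Inter-reduce: drop elements whose leading term is divisible by another's, tail-reduce, and make monic.
Reduced Gröbner basis: {x_1 - 2x_2^2 + 1/3x_2 + 10/3, x_2^3 - 7/6x_2^2 - 23/12x_2 + 1/2}.

Since the basis is lex-ordered, x_2^3 - 7/6x_2^2 - 23/12x_2 + 1/2 is univariate in x_2. Its roots are {2, -5/12 + sqrt(61)/12, -sqrt(61)/12 - 5/12}. Back-substituting each root into the other basis elements fixes the other coordinates.
  x_2 = 2: the earlier basis element becomes x_1 - 4 = 0, giving x_1 = 4 — point (4, 2).
  x_2 = -5/12 + sqrt(61)/12: the earlier basis element becomes x_1 + sqrt(61)/6 + 2 = 0, giving x_1 = -2 - sqrt(61)/6 — point (-2 - sqrt(61)/6, -5/12 + sqrt(61)/12).
  x_2 = -sqrt(61)/12 - 5/12: the earlier basis element becomes x_1 - sqrt(61)/6 + 2 = 0, giving x_1 = -2 + sqrt(61)/6 — point (-2 + sqrt(61)/6, -sqrt(61)/12 - 5/12).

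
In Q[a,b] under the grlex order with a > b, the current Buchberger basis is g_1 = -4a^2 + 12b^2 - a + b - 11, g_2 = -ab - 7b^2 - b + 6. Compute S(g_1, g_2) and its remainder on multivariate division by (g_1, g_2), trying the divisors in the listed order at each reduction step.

S(g_1, g_2) = -7ab^2 - 3b^3 - 3/4ab - 1/4b^2 + 6a + 11/4b; remainder on division = 46b^3 + 12b^2 + 6a - 77/2b - 9/2.

lcm(LM(g_1), LM(g_2)) = a^2b.
S = (lcm/LT(g_1))·g_1 − (lcm/LT(g_2))·g_2 = -7ab^2 - 3b^3 - 3/4ab - 1/4b^2 + 6a + 11/4b.
Reduce S modulo (g_1, g_2) in that order:
  leading term ab^2: subtract (7b)·g_2 from -7ab^2 - 3b^3 - 3/4ab - 1/4b^2 + 6a + 11/4b → 46b^3 - 3/4ab + 27/4b^2 + 6a - 157/4b
  leading term b^3: no divisor's leading term divides it; move 46b^3 to the remainder.
  leading term ab: subtract (3/4)·g_2 from -3/4ab + 27/4b^2 + 6a - 157/4b → 12b^2 + 6a - 77/2b - 9/2
  leading term b^2: no divisor's leading term divides it; move 12b^2 to the remainder.
  leading term a: no divisor's leading term divides it; move 6a to the remainder.
  leading term b: no divisor's leading term divides it; move -77/2b to the remainder.
  leading term 1: no divisor's leading term divides it; move -9/2 to the remainder.
The remainder 46b^3 + 12b^2 + 6a - 77/2b - 9/2 is nonzero, so it would be added as the next basis element.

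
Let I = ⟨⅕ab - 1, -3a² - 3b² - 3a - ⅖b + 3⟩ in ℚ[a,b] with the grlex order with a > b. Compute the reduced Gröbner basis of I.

f_1 = ⅕ab - 1, LT = ab.
f_2 = -3a² - 3b² - 3a - ⅖b + 3, LT = a².

S(f_1,f_2): lcm = a²b. S = -b³ - ab - 2/15b² - 5a + b.
  leading term b³: no divisor's leading term divides it; move -b³ to the remainder.
  leading term ab: subtract (-5)·f_1 from -ab - 2/15b² - 5a + b → -2/15b² - 5a + b - 5
  leading term b²: no divisor's leading term divides it; move -2/15b² to the remainder.
  leading term a: no divisor's leading term divides it; move -5a to the remainder.
  leading term b: no divisor's leading term divides it; move b to the remainder.
  leading term 1: no divisor's leading term divides it; move -5 to the remainder.
  remainder -b³ - 2/15b² - 5a + b - 5 ≠ 0; add g_3 = -b³ - 2/15b² - 5a + b - 5 to the basis.

The other S-polynomials (S(f_1,g_3), S(f_2,g_3)) all reduce to 0 modulo the current basis, so we have a Gröbner basis.

G = {b³ + 2/15b² + 5a - b + 5, a² + b² + a + 2/15b - 1, ab - 5}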